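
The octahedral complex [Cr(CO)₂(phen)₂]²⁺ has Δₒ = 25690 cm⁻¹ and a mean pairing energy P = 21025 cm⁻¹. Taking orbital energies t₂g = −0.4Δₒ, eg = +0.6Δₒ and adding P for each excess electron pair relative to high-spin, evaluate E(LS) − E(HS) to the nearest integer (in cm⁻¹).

Ligand charges: 2×(+0) from CO and 2×(+0) from phen sum to +0; with overall charge +2, Cr is +2.
Cr sits in group 6; removing 2 electrons leaves Cr²⁺ with 6 − 2 = 4 d electrons.
High-spin d⁴ fills as t₂g³ eg¹ with CFSE 3(−0.4) + 1(+0.6) = -0.6Δₒ = -15414 cm⁻¹.
Low-spin: t₂g⁴ eg⁰, orbital CFSE = -1.6Δₒ = -41104 cm⁻¹; plus 1 excess pair × P = +21025 cm⁻¹; total -20079 cm⁻¹.
The difference is -20079 − (-15414) = -4665 cm⁻¹, so low-spin lies lower.

-4665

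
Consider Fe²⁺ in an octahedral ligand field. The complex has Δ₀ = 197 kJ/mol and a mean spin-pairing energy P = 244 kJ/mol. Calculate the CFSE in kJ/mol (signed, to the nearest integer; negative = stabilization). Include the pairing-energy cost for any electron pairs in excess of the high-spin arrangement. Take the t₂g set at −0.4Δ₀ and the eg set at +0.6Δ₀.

-79

Fe²⁺: group 8, so d-count = 8 − 2 = 6.
Δ₀ < P, so pairing is avoided: the ground state is high-spin.
That gives t₂g⁴ eg².
Orbital CFSE = -0.4Δ₀ = -0.4 × 197 = -79 kJ/mol.
High-spin has no excess pairs, so no pairing correction applies.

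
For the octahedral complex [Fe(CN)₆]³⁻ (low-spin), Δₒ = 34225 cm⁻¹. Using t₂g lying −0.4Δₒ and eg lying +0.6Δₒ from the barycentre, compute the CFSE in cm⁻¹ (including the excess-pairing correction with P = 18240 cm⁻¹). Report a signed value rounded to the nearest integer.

-31970

Each CN⁻ contributes -1; 6 × (-1) = -6. With overall charge -3, Fe is in the +3 oxidation state.
Fe is in group 8, so Fe³⁺ is d⁵ (8 − 3 = 5).
The d⁵ electrons fill as t₂g⁵ eg⁰.
CFSE(orbital) = 5×(-0.4Δₒ) + 0×(0.6Δₒ) = -2.0Δₒ; with Δₒ = 34225 cm⁻¹ that is -68450 cm⁻¹.
Pairing penalty: 2 pairs vs 0 in the high-spin reference → 2 extra × P = 36480 cm⁻¹.
Combining: -68450 + 36480 = -31970 cm⁻¹.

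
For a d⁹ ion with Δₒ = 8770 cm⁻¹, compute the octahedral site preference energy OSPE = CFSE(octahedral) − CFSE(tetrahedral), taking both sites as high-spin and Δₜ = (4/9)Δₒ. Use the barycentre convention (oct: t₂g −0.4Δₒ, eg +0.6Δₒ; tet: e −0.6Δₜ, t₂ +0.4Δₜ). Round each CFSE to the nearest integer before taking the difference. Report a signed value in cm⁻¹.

-3703

Octahedral high-spin t2g^6 e_g^3: CFSE = -0.6 × 8770 = -5262 cm⁻¹.
In a tetrahedral site the filling is e^4 t2^5: CFSE(tet) = -0.4Δₜ = -0.4 × (4/9)(8770) = -1559 cm⁻¹.
OSPE = CFSE(oct) − CFSE(tet) = -5262 − (-1559) = -3703 cm⁻¹.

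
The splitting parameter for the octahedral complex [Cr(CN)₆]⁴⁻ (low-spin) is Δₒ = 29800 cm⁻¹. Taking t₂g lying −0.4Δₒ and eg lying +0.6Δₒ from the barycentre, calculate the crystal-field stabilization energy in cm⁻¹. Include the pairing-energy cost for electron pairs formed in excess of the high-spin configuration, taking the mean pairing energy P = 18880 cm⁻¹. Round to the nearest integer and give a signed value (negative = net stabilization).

-28800

Each CN⁻ contributes -1; 6 × (-1) = -6. With overall charge -4, Cr is in the +2 oxidation state.
Cr is in group 6, so Cr²⁺ is d⁴ (6 − 2 = 4).
Electron filling gives t₂g⁴ eg⁰.
CFSE(orbital) = 4×(-0.4Δₒ) + 0×(0.6Δₒ) = -1.6Δₒ; with Δₒ = 29800 cm⁻¹ that is -47680 cm⁻¹.
Relative to high-spin t₂g³ eg¹ (0 paired), the low-spin configuration has 1 additional pair, contributing +1 × 18880 = +18880 cm⁻¹.
Net CFSE = -47680 + 18880 = -28800 cm⁻¹.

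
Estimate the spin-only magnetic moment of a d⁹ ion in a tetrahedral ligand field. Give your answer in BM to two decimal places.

1.73 BM

Tetrahedral splitting is small, so the complex is high-spin.
Configuration: e^4 t2^5 → 1 unpaired electron.
μ(spin-only) = √[1(1+2)] = √3 ≈ 1.73 BM.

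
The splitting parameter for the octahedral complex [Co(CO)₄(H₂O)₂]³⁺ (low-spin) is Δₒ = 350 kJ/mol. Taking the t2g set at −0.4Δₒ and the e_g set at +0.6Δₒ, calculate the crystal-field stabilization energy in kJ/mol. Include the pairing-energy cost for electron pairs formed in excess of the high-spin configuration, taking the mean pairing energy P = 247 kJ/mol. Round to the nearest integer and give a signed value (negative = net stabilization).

Ligand charges: 4×(+0) from CO and 2×(+0) from H₂O sum to +0; with overall charge +3, Co is +3.
Group 9 minus oxidation state +3 gives a d⁶ configuration for Co³⁺.
The d⁶ electrons fill as t2g^6 e_g^0.
CFSE(orbital) = 6×(-0.4Δₒ) + 0×(0.6Δₒ) = -2.4Δₒ; with Δₒ = 350 kJ/mol that is -840 kJ/mol.
Relative to high-spin t2g^4 e_g^2 (1 paired), the low-spin configuration has 2 additional pairs, contributing +2 × 247 = +494 kJ/mol.
Net CFSE = -840 + 494 = -346 kJ/mol.

-346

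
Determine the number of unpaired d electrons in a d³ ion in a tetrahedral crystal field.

With tetrahedral geometry the complex is necessarily high-spin.
Configuration: e² t₂¹, giving 3 unpaired electrons.

3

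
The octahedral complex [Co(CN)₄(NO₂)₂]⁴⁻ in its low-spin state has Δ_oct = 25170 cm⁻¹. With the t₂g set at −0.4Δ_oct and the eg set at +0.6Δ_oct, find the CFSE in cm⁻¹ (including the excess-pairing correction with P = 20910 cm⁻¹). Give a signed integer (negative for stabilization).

Ligand charges: 4×(-1) from CN⁻ and 2×(-1) from NO₂⁻ sum to -6; with overall charge -4, Co is +2.
Co²⁺: group 9, so d-count = 9 − 2 = 7.
Electron filling gives t₂g⁶ eg¹.
Orbital CFSE = 6(-0.4) + 1(0.6) = -1.8Δ_oct = -1.8 × 25170 = -45306 cm⁻¹.
Relative to high-spin t₂g⁵ eg² (2 paired), the low-spin configuration has 1 additional pair, contributing +1 × 20910 = +20910 cm⁻¹.
Combining: -45306 + 20910 = -24396 cm⁻¹.

-24396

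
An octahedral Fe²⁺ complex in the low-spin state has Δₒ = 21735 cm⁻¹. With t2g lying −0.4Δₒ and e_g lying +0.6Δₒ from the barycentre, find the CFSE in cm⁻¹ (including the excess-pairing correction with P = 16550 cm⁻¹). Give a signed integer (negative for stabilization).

Fe²⁺: group 8, so d-count = 8 − 2 = 6.
Electron filling gives t2g^6 e_g^0.
The orbital stabilization is -2.4Δₒ = -2.4 × 21735 = -52164 cm⁻¹.
High-spin d⁶ would be t2g^4 e_g^2 with 1 pair; low-spin has 3, so 2 excess pairs cost +2P = +33100 cm⁻¹.
Combining: -52164 + 33100 = -19064 cm⁻¹.

-19064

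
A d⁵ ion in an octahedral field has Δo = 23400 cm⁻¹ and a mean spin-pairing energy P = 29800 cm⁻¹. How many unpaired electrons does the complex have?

Here Δo < P (23400 < 29800), so the high-spin state is favoured.
Filling d⁵ accordingly: t₂g³ eg².
Unpaired electrons: 5.

5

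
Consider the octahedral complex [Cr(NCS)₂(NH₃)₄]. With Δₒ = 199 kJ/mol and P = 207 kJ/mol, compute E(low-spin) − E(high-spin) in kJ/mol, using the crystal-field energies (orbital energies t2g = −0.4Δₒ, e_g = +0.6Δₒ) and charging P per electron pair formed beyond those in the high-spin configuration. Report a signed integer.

Ligand charges: 2×(-1) from NCS⁻ and 4×(+0) from NH₃ sum to -2; with overall charge +0, Cr is +2.
Group 6 minus oxidation state +2 gives a d⁴ configuration for Cr²⁺.
In the high-spin limit (t2g^3 e_g^1) the orbital term is -0.6Δₒ = -119 kJ/mol, with no excess pairing.
For low-spin the configuration is t2g^4 e_g^0: orbital energy -1.6 × 199 = -318 kJ/mol, and 1 additional pair relative to high-spin adds 207 kJ/mol, giving -111 kJ/mol.
Thus E(LS) − E(HS) = 8 kJ/mol.

8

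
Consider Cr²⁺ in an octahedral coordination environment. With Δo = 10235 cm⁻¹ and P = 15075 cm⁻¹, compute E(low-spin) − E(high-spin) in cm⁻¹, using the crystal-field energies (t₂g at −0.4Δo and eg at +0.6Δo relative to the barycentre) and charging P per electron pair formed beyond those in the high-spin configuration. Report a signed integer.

4840

Cr sits in group 6; removing 2 electrons leaves Cr²⁺ with 6 − 2 = 4 d electrons.
High-spin: t₂g³ eg¹, CFSE = -0.6Δo = -6141 cm⁻¹.
Low-spin: t₂g⁴ eg⁰, orbital CFSE = -1.6Δo = -16376 cm⁻¹; plus 1 excess pair × P = +15075 cm⁻¹; total -1301 cm⁻¹.
Thus E(LS) − E(HS) = 4840 cm⁻¹.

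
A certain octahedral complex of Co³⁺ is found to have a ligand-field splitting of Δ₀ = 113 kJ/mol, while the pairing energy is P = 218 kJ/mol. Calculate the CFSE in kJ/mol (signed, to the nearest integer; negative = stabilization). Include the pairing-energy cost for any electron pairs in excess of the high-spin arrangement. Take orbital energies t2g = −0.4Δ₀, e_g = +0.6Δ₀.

-45

Co³⁺: group 9, so d-count = 9 − 3 = 6.
Here Δ₀ < P (113 < 218), so the high-spin state is favoured.
That gives t2g^4 e_g^2.
Orbital CFSE = -0.4Δ₀ = -0.4 × 113 = -45 kJ/mol.
High-spin has no excess pairs, so no pairing correction applies.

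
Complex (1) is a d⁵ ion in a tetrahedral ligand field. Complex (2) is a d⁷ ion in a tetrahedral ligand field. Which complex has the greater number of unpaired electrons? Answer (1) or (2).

(1): Tetrahedral splitting is small, so the complex is high-spin; e^2 t2^3 → 5 unpaired.
(2): Tetrahedral fields are weak (Δₜ ≈ 4/9 Δₒ), so electrons fill high-spin; e^4 t2^3 → 3 unpaired.
So (1) has more unpaired electrons.

(1)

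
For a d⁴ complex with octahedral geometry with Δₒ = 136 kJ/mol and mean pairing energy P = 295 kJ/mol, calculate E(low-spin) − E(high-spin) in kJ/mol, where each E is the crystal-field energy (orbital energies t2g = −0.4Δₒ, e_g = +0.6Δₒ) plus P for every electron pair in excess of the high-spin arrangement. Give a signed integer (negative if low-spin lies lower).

High-spin d⁴ fills as t2g^3 e_g^1 with CFSE 3(−0.4) + 1(+0.6) = -0.6Δₒ = -82 kJ/mol.
For low-spin the configuration is t2g^4 e_g^0: orbital energy -1.6 × 136 = -218 kJ/mol, and 1 additional pair relative to high-spin adds 295 kJ/mol, giving 77 kJ/mol.
E(LS) − E(HS) = 77 − (-82) = 159 kJ/mol.

159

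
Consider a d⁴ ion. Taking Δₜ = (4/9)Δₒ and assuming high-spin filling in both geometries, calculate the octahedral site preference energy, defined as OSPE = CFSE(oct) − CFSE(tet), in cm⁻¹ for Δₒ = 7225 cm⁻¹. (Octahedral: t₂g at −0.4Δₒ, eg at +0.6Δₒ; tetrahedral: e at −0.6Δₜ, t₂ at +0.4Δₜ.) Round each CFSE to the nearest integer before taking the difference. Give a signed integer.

Octahedral high-spin t2g^3 e_g^1: CFSE = -0.6 × 7225 = -4335 cm⁻¹.
In a tetrahedral site the filling is e^2 t2^2: CFSE(tet) = -0.4Δₜ = -0.4 × (4/9)(7225) = -1284 cm⁻¹.
Subtracting, OSPE = -4335 − (-1284) = -3051 cm⁻¹.

-3051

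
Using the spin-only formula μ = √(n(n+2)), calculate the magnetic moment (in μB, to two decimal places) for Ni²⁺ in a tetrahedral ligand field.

2.83 μB

Ni is in group 10, so Ni²⁺ is d⁸ (10 − 2 = 8).
Tetrahedral fields are weak (Δₜ ≈ 4/9 Δₒ), so electrons fill high-spin.
Configuration: e^4 t2^4 → 2 unpaired electrons.
μ(spin-only) = √[2(2+2)] = √8 ≈ 2.83 μB.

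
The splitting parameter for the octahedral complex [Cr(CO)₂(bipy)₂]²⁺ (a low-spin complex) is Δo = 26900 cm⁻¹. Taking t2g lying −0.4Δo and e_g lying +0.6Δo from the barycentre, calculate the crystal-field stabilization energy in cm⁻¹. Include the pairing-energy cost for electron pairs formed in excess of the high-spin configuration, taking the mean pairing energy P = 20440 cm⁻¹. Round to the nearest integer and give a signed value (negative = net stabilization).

Ligand charges: 2×(+0) from CO and 2×(+0) from bipy sum to +0; with overall charge +2, Cr is +2.
Cr sits in group 6; removing 2 electrons leaves Cr²⁺ with 6 − 2 = 4 d electrons.
Electron filling gives t2g^4 e_g^0.
CFSE(orbital) = 4×(-0.4Δo) + 0×(0.6Δo) = -1.6Δo; with Δo = 26900 cm⁻¹ that is -43040 cm⁻¹.
High-spin d⁴ would be t2g^3 e_g^1 with 0 pairs; low-spin has 1, so 1 excess pair costs +1P = +20440 cm⁻¹.
Combining: -43040 + 20440 = -22600 cm⁻¹.

-22600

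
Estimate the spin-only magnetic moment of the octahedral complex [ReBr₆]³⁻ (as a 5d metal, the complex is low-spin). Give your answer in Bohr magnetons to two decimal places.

Each Br⁻ contributes -1; 6 × (-1) = -6. With overall charge -3, Re is in the +3 oxidation state.
Re is in group 7, so Re³⁺ is d⁴ (7 − 3 = 4).
Configuration: t2g^4 e_g^0 → 2 unpaired electrons.
μ(spin-only) = √[2(2+2)] = √8 ≈ 2.83 Bohr magnetons.

2.83 Bohr magnetons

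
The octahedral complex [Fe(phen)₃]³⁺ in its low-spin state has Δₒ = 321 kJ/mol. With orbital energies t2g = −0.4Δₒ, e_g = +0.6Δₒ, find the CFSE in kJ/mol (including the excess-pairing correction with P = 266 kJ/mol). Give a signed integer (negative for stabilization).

phen is neutral, so the +3 overall charge sits on Fe: oxidation state +3.
Fe³⁺: group 8, so d-count = 8 − 3 = 5.
Electron filling gives t2g^5 e_g^0.
The orbital stabilization is -2.0Δₒ = -2.0 × 321 = -642 kJ/mol.
Relative to high-spin t2g^3 e_g^2 (0 paired), the low-spin configuration has 2 additional pairs, contributing +2 × 266 = +532 kJ/mol.
Combining: -642 + 532 = -110 kJ/mol.

-110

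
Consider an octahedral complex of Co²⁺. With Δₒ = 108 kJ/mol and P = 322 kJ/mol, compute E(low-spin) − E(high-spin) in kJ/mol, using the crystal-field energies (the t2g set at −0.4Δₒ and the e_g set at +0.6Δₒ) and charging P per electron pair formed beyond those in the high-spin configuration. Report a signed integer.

Co sits in group 9; removing 2 electrons leaves Co²⁺ with 9 − 2 = 7 d electrons.
In the high-spin limit (t2g^5 e_g^2) the orbital term is -0.8Δₒ = -86 kJ/mol, with no excess pairing.
Low-spin t2g^6 e_g^1 gives -1.8Δₒ = -194 kJ/mol, but forming 1 extra pair costs 1P = 322 kJ/mol, so E(LS) = -194 + 322 = 128 kJ/mol.
E(LS) − E(HS) = 128 − (-86) = 214 kJ/mol.

214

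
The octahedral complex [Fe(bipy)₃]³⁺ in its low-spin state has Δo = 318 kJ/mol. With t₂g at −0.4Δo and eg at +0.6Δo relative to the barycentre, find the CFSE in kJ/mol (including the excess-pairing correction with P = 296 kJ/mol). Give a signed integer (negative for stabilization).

-44

bipy is neutral, so the +3 overall charge sits on Fe: oxidation state +3.
Fe sits in group 8; removing 3 electrons leaves Fe³⁺ with 8 − 3 = 5 d electrons.
The d⁵ electrons fill as t₂g⁵ eg⁰.
CFSE(orbital) = 5×(-0.4Δo) + 0×(0.6Δo) = -2.0Δo; with Δo = 318 kJ/mol that is -636 kJ/mol.
Pairing penalty: 2 pairs vs 0 in the high-spin reference → 2 extra × P = 592 kJ/mol.
Combining: -636 + 592 = -44 kJ/mol.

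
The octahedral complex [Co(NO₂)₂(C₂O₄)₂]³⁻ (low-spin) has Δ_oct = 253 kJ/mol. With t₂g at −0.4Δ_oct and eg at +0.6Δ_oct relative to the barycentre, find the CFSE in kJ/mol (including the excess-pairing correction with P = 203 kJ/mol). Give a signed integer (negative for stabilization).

-201

Ligand charges: 2×(-1) from NO₂⁻ and 2×(-2) from C₂O₄²⁻ sum to -6; with overall charge -3, Co is +3.
Co is in group 9, so Co³⁺ is d⁶ (9 − 3 = 6).
Configuration: t₂g⁶ eg⁰.
CFSE(orbital) = 6×(-0.4Δ_oct) + 0×(0.6Δ_oct) = -2.4Δ_oct; with Δ_oct = 253 kJ/mol that is -607 kJ/mol.
Relative to high-spin t₂g⁴ eg² (1 paired), the low-spin configuration has 2 additional pairs, contributing +2 × 203 = +406 kJ/mol.
Combining: -607 + 406 = -201 kJ/mol.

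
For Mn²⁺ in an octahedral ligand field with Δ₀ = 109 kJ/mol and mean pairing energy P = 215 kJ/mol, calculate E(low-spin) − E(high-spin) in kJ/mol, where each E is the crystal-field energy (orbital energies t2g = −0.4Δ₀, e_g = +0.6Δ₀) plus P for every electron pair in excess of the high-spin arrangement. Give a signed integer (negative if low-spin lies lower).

212

Mn sits in group 7; removing 2 electrons leaves Mn²⁺ with 7 − 2 = 5 d electrons.
High-spin: t2g^3 e_g^2, CFSE = 0.0Δ₀ = 0 kJ/mol.
Low-spin t2g^5 e_g^0 gives -2.0Δ₀ = -218 kJ/mol, but forming 2 extra pairs costs 2P = 430 kJ/mol, so E(LS) = -218 + 430 = 212 kJ/mol.
Thus E(LS) − E(HS) = 212 kJ/mol.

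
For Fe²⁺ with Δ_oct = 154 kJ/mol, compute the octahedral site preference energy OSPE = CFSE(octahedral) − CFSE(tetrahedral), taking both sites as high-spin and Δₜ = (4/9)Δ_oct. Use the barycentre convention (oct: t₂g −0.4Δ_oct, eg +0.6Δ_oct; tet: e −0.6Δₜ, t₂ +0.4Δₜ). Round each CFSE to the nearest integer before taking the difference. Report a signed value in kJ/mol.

Fe is in group 8, so Fe²⁺ is d⁶ (8 − 2 = 6).
Octahedral high-spin t2g^4 e_g^2: CFSE = -0.4 × 154 = -62 kJ/mol.
Tetrahedral e^3 t2^3 gives -0.6Δₜ = -0.6 × (4/9) × 154 = -41 kJ/mol.
OSPE = -62 − (-41) = -21 kJ/mol.

-21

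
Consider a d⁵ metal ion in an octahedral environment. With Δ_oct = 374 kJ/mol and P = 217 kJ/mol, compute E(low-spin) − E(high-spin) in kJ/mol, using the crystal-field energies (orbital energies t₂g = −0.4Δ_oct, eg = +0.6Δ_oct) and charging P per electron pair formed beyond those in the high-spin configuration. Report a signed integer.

-314

High-spin d⁵ fills as t₂g³ eg² with CFSE 3(−0.4) + 2(+0.6) = 0.0Δ_oct = 0 kJ/mol.
For low-spin the configuration is t₂g⁵ eg⁰: orbital energy -2.0 × 374 = -748 kJ/mol, and 2 additional pairs relative to high-spin add 434 kJ/mol, giving -314 kJ/mol.
E(LS) − E(HS) = -314 − (0) = -314 kJ/mol.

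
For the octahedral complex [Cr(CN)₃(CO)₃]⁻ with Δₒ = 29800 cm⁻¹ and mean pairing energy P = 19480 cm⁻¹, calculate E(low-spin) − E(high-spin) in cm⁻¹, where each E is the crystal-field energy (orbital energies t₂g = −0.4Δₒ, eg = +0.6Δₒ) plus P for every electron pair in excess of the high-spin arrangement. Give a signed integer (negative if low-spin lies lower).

Ligand charges: 3×(-1) from CN⁻ and 3×(+0) from CO sum to -3; with overall charge -1, Cr is +2.
Group 6 minus oxidation state +2 gives a d⁴ configuration for Cr²⁺.
High-spin: t₂g³ eg¹, CFSE = -0.6Δₒ = -17880 cm⁻¹.
Low-spin t₂g⁴ eg⁰ gives -1.6Δₒ = -47680 cm⁻¹, but forming 1 extra pair costs 1P = 19480 cm⁻¹, so E(LS) = -47680 + 19480 = -28200 cm⁻¹.
E(LS) − E(HS) = -28200 − (-17880) = -10320 cm⁻¹.

-10320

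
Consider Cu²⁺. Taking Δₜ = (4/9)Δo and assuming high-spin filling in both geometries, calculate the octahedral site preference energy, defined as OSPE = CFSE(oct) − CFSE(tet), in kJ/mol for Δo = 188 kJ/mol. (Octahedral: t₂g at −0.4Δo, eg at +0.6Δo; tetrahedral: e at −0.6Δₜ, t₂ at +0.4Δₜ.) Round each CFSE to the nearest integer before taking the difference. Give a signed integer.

-80

Cu is in group 11, so Cu²⁺ is d⁹ (11 − 2 = 9).
In an octahedral site d⁹ (HS) is t2g^6 e_g^3, giving CFSE(oct) = -0.6Δo = -113 kJ/mol.
Tetrahedral: e^4 t2^5, CFSE = 4(−0.6) + 5(+0.4) = -0.4Δₜ = -0.4 × (4/9) × 188 = -33 kJ/mol.
Subtracting, OSPE = -113 − (-33) = -80 kJ/mol.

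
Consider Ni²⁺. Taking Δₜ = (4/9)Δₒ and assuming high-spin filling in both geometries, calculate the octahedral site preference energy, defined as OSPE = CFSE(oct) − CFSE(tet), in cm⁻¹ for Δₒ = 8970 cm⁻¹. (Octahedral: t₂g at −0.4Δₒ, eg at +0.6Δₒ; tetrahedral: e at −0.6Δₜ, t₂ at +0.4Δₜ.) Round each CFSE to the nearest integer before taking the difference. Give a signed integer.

-7575

Ni is in group 10, so Ni²⁺ is d⁸ (10 − 2 = 8).
Octahedral high-spin t2g^6 e_g^2: CFSE = -1.2 × 8970 = -10764 cm⁻¹.
Tetrahedral e^4 t2^4 gives -0.8Δₜ = -0.8 × (4/9) × 8970 = -3189 cm⁻¹.
OSPE = CFSE(oct) − CFSE(tet) = -10764 − (-3189) = -7575 cm⁻¹.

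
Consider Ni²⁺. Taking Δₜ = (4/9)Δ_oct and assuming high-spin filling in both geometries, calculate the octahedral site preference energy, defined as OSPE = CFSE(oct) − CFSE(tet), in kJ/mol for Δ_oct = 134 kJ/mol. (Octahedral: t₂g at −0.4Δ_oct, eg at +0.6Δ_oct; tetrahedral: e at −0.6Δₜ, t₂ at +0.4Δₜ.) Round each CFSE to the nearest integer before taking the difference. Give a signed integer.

-113

Ni is in group 10, so Ni²⁺ is d⁸ (10 − 2 = 8).
Octahedral (high-spin): t2g^6 e_g^2, CFSE = 6(−0.4) + 2(+0.6) = -1.2Δ_oct = -1.2 × 134 = -161 kJ/mol.
Tetrahedral: e^4 t2^4, CFSE = 4(−0.6) + 4(+0.4) = -0.8Δₜ = -0.8 × (4/9) × 134 = -48 kJ/mol.
Subtracting, OSPE = -161 − (-48) = -113 kJ/mol.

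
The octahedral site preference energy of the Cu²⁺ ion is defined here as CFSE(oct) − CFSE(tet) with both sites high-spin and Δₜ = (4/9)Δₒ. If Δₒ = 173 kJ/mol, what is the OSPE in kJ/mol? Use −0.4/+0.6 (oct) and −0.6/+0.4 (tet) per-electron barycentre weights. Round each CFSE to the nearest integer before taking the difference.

Cu sits in group 11; removing 2 electrons leaves Cu²⁺ with 11 − 2 = 9 d electrons.
Octahedral (high-spin): t₂g⁶ eg³, CFSE = 6(−0.4) + 3(+0.6) = -0.6Δₒ = -0.6 × 173 = -104 kJ/mol.
In a tetrahedral site the filling is e⁴ t₂⁵: CFSE(tet) = -0.4Δₜ = -0.4 × (4/9)(173) = -31 kJ/mol.
OSPE = CFSE(oct) − CFSE(tet) = -104 − (-31) = -73 kJ/mol.

-73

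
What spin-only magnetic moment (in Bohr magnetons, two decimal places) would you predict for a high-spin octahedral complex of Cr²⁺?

4.90 Bohr magnetons

Group 6 minus oxidation state +2 gives a d⁴ configuration for Cr²⁺.
Configuration: t₂g³ eg¹ → 4 unpaired electrons.
μ(spin-only) = √[4(4+2)] = √24 ≈ 4.90 Bohr magnetons.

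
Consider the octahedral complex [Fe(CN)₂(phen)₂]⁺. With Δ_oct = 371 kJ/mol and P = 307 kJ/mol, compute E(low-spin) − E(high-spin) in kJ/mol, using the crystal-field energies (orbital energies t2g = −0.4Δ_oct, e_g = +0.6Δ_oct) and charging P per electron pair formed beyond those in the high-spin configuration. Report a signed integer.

Ligand charges: 2×(-1) from CN⁻ and 2×(+0) from phen sum to -2; with overall charge +1, Fe is +3.
Fe sits in group 8; removing 3 electrons leaves Fe³⁺ with 8 − 3 = 5 d electrons.
In the high-spin limit (t2g^3 e_g^2) the orbital term is 0.0Δ_oct = 0 kJ/mol, with no excess pairing.
For low-spin the configuration is t2g^5 e_g^0: orbital energy -2.0 × 371 = -742 kJ/mol, and 2 additional pairs relative to high-spin add 614 kJ/mol, giving -128 kJ/mol.
Thus E(LS) − E(HS) = -128 kJ/mol.

-128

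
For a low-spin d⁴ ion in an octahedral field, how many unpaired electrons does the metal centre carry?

2

Configuration: t₂g⁴ eg⁰, giving 2 unpaired electrons.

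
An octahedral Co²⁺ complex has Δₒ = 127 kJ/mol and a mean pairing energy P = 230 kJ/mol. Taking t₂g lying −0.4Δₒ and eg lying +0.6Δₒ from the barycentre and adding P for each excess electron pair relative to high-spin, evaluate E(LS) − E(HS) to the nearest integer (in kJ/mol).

103

Co sits in group 9; removing 2 electrons leaves Co²⁺ with 9 − 2 = 7 d electrons.
In the high-spin limit (t₂g⁵ eg²) the orbital term is -0.8Δₒ = -102 kJ/mol, with no excess pairing.
Low-spin: t₂g⁶ eg¹, orbital CFSE = -1.8Δₒ = -229 kJ/mol; plus 1 excess pair × P = +230 kJ/mol; total 1 kJ/mol.
Thus E(LS) − E(HS) = 103 kJ/mol.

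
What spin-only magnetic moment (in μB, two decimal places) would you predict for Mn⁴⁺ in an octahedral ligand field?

Group 7 minus oxidation state +4 gives a d³ configuration for Mn⁴⁺.
For octahedral d³ the high- and low-spin configurations coincide.
Configuration: t₂g³ eg⁰ → 3 unpaired electrons.
μ(spin-only) = √[3(3+2)] = √15 ≈ 3.87 μB.

3.87 μB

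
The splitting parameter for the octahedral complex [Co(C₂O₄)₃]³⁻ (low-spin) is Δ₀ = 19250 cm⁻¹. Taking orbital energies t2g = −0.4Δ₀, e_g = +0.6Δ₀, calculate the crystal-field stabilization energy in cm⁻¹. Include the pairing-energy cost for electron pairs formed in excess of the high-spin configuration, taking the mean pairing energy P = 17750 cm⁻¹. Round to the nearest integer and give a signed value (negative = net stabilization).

-10700

Each C₂O₄²⁻ contributes -2; 3 × (-2) = -6. With overall charge -3, Co is in the +3 oxidation state.
Co sits in group 9; removing 3 electrons leaves Co³⁺ with 9 − 3 = 6 d electrons.
Configuration: t2g^6 e_g^0.
CFSE(orbital) = 6×(-0.4Δ₀) + 0×(0.6Δ₀) = -2.4Δ₀; with Δ₀ = 19250 cm⁻¹ that is -46200 cm⁻¹.
Pairing penalty: 3 pairs vs 1 in the high-spin reference → 2 extra × P = 35500 cm⁻¹.
Overall CFSE = -46200 + 35500 = -10700 cm⁻¹.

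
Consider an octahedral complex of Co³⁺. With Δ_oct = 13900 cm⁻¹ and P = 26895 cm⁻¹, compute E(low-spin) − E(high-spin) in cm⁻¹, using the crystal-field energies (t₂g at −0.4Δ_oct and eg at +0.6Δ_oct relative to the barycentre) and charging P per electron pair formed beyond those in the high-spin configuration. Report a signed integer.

Co is in group 9, so Co³⁺ is d⁶ (9 − 3 = 6).
In the high-spin limit (t₂g⁴ eg²) the orbital term is -0.4Δ_oct = -5560 cm⁻¹, with no excess pairing.
Low-spin t₂g⁶ eg⁰ gives -2.4Δ_oct = -33360 cm⁻¹, but forming 2 extra pairs costs 2P = 53790 cm⁻¹, so E(LS) = -33360 + 53790 = 20430 cm⁻¹.
The difference is 20430 − (-5560) = 25990 cm⁻¹, so high-spin lies lower.

25990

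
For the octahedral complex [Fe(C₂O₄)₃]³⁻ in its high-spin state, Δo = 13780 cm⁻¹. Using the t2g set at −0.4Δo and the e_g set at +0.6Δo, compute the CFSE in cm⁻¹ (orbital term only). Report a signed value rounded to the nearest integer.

0

Each C₂O₄²⁻ contributes -2; 3 × (-2) = -6. With overall charge -3, Fe is in the +3 oxidation state.
Fe is in group 8, so Fe³⁺ is d⁵ (8 − 3 = 5).
Configuration: t2g^3 e_g^2.
The orbital stabilization is 0.0Δo = 0.0 × 13780 = 0 cm⁻¹.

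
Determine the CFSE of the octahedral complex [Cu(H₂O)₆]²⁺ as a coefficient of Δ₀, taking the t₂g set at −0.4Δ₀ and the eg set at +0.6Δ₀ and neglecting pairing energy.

H₂O is neutral, so the +2 overall charge sits on Cu: oxidation state +2.
Cu sits in group 11; removing 2 electrons leaves Cu²⁺ with 11 − 2 = 9 d electrons.
For octahedral d⁹ the high- and low-spin configurations coincide.
Configuration: t₂g⁶ eg³.
CFSE = 6(-0.4Δ₀) + 3(0.6Δ₀) = -2.4Δ₀ + 1.8Δ₀ = -0.6Δ₀.

-0.6 Δ₀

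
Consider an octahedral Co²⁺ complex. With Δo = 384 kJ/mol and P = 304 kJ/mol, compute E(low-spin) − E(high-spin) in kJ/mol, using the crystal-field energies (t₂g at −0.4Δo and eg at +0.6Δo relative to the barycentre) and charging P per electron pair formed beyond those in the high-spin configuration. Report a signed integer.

-80

Co is in group 9, so Co²⁺ is d⁷ (9 − 2 = 7).
High-spin: t₂g⁵ eg², CFSE = -0.8Δo = -307 kJ/mol.
For low-spin the configuration is t₂g⁶ eg¹: orbital energy -1.8 × 384 = -691 kJ/mol, and 1 additional pair relative to high-spin adds 304 kJ/mol, giving -387 kJ/mol.
E(LS) − E(HS) = -387 − (-307) = -80 kJ/mol.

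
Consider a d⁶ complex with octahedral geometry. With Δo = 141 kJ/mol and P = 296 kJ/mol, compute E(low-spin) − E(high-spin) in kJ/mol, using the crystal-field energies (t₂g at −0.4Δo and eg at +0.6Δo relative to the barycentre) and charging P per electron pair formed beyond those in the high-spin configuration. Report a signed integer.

310

High-spin d⁶ fills as t₂g⁴ eg² with CFSE 4(−0.4) + 2(+0.6) = -0.4Δo = -56 kJ/mol.
For low-spin the configuration is t₂g⁶ eg⁰: orbital energy -2.4 × 141 = -338 kJ/mol, and 2 additional pairs relative to high-spin add 592 kJ/mol, giving 254 kJ/mol.
Thus E(LS) − E(HS) = 310 kJ/mol.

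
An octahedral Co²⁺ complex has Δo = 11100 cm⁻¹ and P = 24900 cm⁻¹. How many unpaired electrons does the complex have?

Co sits in group 9; removing 2 electrons leaves Co²⁺ with 9 − 2 = 7 d electrons.
With Δo < P the complex is high-spin.
That gives t₂g⁵ eg².
Unpaired electrons: 3.

3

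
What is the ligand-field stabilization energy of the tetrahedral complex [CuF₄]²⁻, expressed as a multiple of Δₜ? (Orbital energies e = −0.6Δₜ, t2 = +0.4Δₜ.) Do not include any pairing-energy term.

-0.4 Δₜ

Each F⁻ contributes -1; 4 × (-1) = -4. With overall charge -2, Cu is in the +2 oxidation state.
Cu sits in group 11; removing 2 electrons leaves Cu²⁺ with 11 − 2 = 9 d electrons.
Tetrahedral splitting is small, so the complex is high-spin.
Configuration: e^4 t2^5.
CFSE = 4(-0.6Δₜ) + 5(0.4Δₜ) = -2.4Δₜ + 2.0Δₜ = -0.4Δₜ.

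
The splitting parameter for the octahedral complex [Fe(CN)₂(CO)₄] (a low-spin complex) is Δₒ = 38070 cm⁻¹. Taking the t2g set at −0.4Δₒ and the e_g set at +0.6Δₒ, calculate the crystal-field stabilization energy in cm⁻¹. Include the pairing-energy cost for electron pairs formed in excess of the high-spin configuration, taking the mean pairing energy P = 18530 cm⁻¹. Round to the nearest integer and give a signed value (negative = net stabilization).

-54308

Ligand charges: 2×(-1) from CN⁻ and 4×(+0) from CO sum to -2; with overall charge +0, Fe is +2.
Group 8 minus oxidation state +2 gives a d⁶ configuration for Fe²⁺.
Configuration: t2g^6 e_g^0.
Orbital CFSE = 6(-0.4) + 0(0.6) = -2.4Δₒ = -2.4 × 38070 = -91368 cm⁻¹.
High-spin d⁶ would be t2g^4 e_g^2 with 1 pair; low-spin has 3, so 2 excess pairs cost +2P = +37060 cm⁻¹.
Net CFSE = -91368 + 37060 = -54308 cm⁻¹.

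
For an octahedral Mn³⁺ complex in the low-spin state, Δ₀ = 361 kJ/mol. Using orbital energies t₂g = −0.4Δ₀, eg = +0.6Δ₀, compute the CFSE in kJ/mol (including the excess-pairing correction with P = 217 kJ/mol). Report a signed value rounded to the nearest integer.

Mn³⁺: group 7, so d-count = 7 − 3 = 4.
Configuration: t₂g⁴ eg⁰.
CFSE(orbital) = 4×(-0.4Δ₀) + 0×(0.6Δ₀) = -1.6Δ₀; with Δ₀ = 361 kJ/mol that is -578 kJ/mol.
High-spin d⁴ would be t₂g³ eg¹ with 0 pairs; low-spin has 1, so 1 excess pair costs +1P = +217 kJ/mol.
Combining: -578 + 217 = -361 kJ/mol.

-361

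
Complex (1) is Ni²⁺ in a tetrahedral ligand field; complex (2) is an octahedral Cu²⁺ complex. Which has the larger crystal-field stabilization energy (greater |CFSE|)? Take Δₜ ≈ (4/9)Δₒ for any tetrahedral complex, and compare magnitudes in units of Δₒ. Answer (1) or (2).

(1): Ni sits in group 10; removing 2 electrons leaves Ni²⁺ with 10 − 2 = 8 d electrons; With tetrahedral geometry the complex is necessarily high-spin; e⁴ t₂⁴, CFSE = -0.8Δₜ ≈ -0.36Δₒ.
(2): Group 11 minus oxidation state +2 gives a d⁹ configuration for Cu²⁺; t2g^6 e_g^3, CFSE = -0.6Δₒ.
So (2) has the larger |CFSE|.

(2)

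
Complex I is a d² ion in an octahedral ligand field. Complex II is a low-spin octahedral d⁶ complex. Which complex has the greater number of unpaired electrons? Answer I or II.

I: For octahedral d² the high- and low-spin configurations coincide; t2g^2 e_g^0 → 2 unpaired.
II: t2g^6 e_g^0 → 0 unpaired.
So I has more unpaired electrons.

I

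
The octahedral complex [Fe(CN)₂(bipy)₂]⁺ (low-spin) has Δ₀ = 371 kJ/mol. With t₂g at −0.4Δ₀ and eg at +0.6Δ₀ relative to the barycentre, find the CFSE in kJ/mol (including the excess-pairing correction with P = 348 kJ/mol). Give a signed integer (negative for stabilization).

-46

Ligand charges: 2×(-1) from CN⁻ and 2×(+0) from bipy sum to -2; with overall charge +1, Fe is +3.
Group 8 minus oxidation state +3 gives a d⁵ configuration for Fe³⁺.
Configuration: t₂g⁵ eg⁰.
Orbital CFSE = 5(-0.4) + 0(0.6) = -2.0Δ₀ = -2.0 × 371 = -742 kJ/mol.
Pairing penalty: 2 pairs vs 0 in the high-spin reference → 2 extra × P = 696 kJ/mol.
Net CFSE = -742 + 696 = -46 kJ/mol.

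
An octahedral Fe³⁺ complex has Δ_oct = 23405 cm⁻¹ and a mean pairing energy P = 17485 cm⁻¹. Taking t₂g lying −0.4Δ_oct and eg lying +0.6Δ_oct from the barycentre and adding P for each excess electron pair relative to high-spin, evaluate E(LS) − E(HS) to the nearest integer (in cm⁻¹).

Fe sits in group 8; removing 3 electrons leaves Fe³⁺ with 8 − 3 = 5 d electrons.
In the high-spin limit (t₂g³ eg²) the orbital term is 0.0Δ_oct = 0 cm⁻¹, with no excess pairing.
For low-spin the configuration is t₂g⁵ eg⁰: orbital energy -2.0 × 23405 = -46810 cm⁻¹, and 2 additional pairs relative to high-spin add 34970 cm⁻¹, giving -11840 cm⁻¹.
E(LS) − E(HS) = -11840 − (0) = -11840 cm⁻¹.

-11840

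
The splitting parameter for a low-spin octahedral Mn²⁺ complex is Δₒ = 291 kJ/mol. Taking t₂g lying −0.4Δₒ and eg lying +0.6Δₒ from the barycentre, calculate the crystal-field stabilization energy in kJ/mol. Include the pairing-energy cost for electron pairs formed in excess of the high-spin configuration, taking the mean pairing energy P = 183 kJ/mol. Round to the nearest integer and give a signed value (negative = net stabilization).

-216

Group 7 minus oxidation state +2 gives a d⁵ configuration for Mn²⁺.
The d⁵ electrons fill as t₂g⁵ eg⁰.
The orbital stabilization is -2.0Δₒ = -2.0 × 291 = -582 kJ/mol.
Relative to high-spin t₂g³ eg² (0 paired), the low-spin configuration has 2 additional pairs, contributing +2 × 183 = +366 kJ/mol.
Overall CFSE = -582 + 366 = -216 kJ/mol.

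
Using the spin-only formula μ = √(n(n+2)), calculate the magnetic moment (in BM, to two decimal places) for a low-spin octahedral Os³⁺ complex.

1.73 BM

Group 8 minus oxidation state +3 gives a d⁵ configuration for Os³⁺.
Configuration: t₂g⁵ eg⁰ → 1 unpaired electron.
μ(spin-only) = √[1(1+2)] = √3 ≈ 1.73 BM.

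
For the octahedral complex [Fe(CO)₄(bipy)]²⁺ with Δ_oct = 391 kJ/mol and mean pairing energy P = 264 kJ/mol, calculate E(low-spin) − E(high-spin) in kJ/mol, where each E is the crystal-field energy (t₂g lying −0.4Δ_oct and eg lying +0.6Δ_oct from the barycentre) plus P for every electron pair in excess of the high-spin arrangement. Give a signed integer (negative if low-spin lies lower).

-254

Ligand charges: 4×(+0) from CO and 1×(+0) from bipy sum to +0; with overall charge +2, Fe is +2.
Fe sits in group 8; removing 2 electrons leaves Fe²⁺ with 8 − 2 = 6 d electrons.
In the high-spin limit (t₂g⁴ eg²) the orbital term is -0.4Δ_oct = -156 kJ/mol, with no excess pairing.
Low-spin: t₂g⁶ eg⁰, orbital CFSE = -2.4Δ_oct = -938 kJ/mol; plus 2 excess pairs × P = +528 kJ/mol; total -410 kJ/mol.
E(LS) − E(HS) = -410 − (-156) = -254 kJ/mol.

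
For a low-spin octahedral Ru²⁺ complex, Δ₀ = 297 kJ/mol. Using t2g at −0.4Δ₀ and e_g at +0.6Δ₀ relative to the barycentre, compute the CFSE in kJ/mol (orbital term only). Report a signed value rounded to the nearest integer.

-713

Ru²⁺: group 8, so d-count = 8 − 2 = 6.
Configuration: t2g^6 e_g^0.
The orbital stabilization is -2.4Δ₀ = -2.4 × 297 = -713 kJ/mol.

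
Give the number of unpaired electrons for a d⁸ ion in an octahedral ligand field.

Configuration: t₂g⁶ eg², giving 2 unpaired electrons.

2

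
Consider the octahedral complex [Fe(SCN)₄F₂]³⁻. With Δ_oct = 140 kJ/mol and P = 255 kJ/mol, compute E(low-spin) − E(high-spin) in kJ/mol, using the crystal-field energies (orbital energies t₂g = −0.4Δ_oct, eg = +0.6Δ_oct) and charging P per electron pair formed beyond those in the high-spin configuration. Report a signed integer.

Ligand charges: 4×(-1) from SCN⁻ and 2×(-1) from F⁻ sum to -6; with overall charge -3, Fe is +3.
Fe³⁺: group 8, so d-count = 8 − 3 = 5.
High-spin: t₂g³ eg², CFSE = 0.0Δ_oct = 0 kJ/mol.
Low-spin t₂g⁵ eg⁰ gives -2.0Δ_oct = -280 kJ/mol, but forming 2 extra pairs costs 2P = 510 kJ/mol, so E(LS) = -280 + 510 = 230 kJ/mol.
Thus E(LS) − E(HS) = 230 kJ/mol.

230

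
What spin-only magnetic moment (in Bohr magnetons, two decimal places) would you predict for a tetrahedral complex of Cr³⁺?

3.87 Bohr magnetons

Cr³⁺: group 6, so d-count = 6 − 3 = 3.
Tetrahedral splitting is small, so the complex is high-spin.
Configuration: e² t₂¹ → 3 unpaired electrons.
μ(spin-only) = √[3(3+2)] = √15 ≈ 3.87 Bohr magnetons.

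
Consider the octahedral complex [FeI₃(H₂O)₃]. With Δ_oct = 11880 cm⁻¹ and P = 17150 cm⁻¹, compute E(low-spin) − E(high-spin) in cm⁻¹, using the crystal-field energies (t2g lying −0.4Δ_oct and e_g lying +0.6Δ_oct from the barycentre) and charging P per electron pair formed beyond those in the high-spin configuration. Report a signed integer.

10540

Ligand charges: 3×(-1) from I⁻ and 3×(+0) from H₂O sum to -3; with overall charge +0, Fe is +3.
Group 8 minus oxidation state +3 gives a d⁵ configuration for Fe³⁺.
High-spin: t2g^3 e_g^2, CFSE = 0.0Δ_oct = 0 cm⁻¹.
Low-spin: t2g^5 e_g^0, orbital CFSE = -2.0Δ_oct = -23760 cm⁻¹; plus 2 excess pairs × P = +34300 cm⁻¹; total 10540 cm⁻¹.
The difference is 10540 − (0) = 10540 cm⁻¹, so high-spin lies lower.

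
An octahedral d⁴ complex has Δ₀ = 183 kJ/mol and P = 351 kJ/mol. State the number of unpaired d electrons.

Here Δ₀ < P (183 < 351), so the high-spin state is favoured.
That gives t2g^3 e_g^1.
Unpaired electrons: 4.

4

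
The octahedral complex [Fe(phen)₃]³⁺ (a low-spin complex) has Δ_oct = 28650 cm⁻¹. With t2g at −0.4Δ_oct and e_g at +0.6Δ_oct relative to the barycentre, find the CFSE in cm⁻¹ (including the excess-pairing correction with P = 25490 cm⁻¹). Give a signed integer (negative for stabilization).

phen is neutral, so the +3 overall charge sits on Fe: oxidation state +3.
Fe³⁺: group 8, so d-count = 8 − 3 = 5.
Electron filling gives t2g^5 e_g^0.
CFSE(orbital) = 5×(-0.4Δ_oct) + 0×(0.6Δ_oct) = -2.0Δ_oct; with Δ_oct = 28650 cm⁻¹ that is -57300 cm⁻¹.
Relative to high-spin t2g^3 e_g^2 (0 paired), the low-spin configuration has 2 additional pairs, contributing +2 × 25490 = +50980 cm⁻¹.
Combining: -57300 + 50980 = -6320 cm⁻¹.

-6320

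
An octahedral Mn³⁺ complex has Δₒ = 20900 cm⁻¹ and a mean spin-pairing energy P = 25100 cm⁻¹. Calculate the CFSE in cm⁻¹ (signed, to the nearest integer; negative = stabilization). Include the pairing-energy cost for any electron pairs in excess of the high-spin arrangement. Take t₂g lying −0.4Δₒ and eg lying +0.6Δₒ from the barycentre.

-12540

Mn sits in group 7; removing 3 electrons leaves Mn³⁺ with 7 − 3 = 4 d electrons.
With Δₒ < P the complex is high-spin.
Configuration: t₂g³ eg¹.
Orbital CFSE = -0.6Δₒ = -0.6 × 20900 = -12540 cm⁻¹.
High-spin has no excess pairs, so no pairing correction applies.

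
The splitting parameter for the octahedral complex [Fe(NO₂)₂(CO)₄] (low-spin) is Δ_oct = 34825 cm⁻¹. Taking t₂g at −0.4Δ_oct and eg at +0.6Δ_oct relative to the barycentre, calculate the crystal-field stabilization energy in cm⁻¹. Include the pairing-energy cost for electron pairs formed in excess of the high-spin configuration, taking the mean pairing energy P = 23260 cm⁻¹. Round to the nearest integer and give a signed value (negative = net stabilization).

Ligand charges: 2×(-1) from NO₂⁻ and 4×(+0) from CO sum to -2; with overall charge +0, Fe is +2.
Fe is in group 8, so Fe²⁺ is d⁶ (8 − 2 = 6).
Configuration: t₂g⁶ eg⁰.
CFSE(orbital) = 6×(-0.4Δ_oct) + 0×(0.6Δ_oct) = -2.4Δ_oct; with Δ_oct = 34825 cm⁻¹ that is -83580 cm⁻¹.
Relative to high-spin t₂g⁴ eg² (1 paired), the low-spin configuration has 2 additional pairs, contributing +2 × 23260 = +46520 cm⁻¹.
Overall CFSE = -83580 + 46520 = -37060 cm⁻¹.

-37060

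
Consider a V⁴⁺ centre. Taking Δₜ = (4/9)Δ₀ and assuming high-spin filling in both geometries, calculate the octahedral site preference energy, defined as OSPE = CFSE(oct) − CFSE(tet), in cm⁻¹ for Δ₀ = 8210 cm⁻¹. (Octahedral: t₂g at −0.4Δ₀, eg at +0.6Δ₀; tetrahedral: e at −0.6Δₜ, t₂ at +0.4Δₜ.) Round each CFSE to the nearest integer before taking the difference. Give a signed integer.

Group 5 minus oxidation state +4 gives a d¹ configuration for V⁴⁺.
Octahedral (high-spin): t₂g¹ eg⁰, CFSE = 1(−0.4) + 0(+0.6) = -0.4Δ₀ = -0.4 × 8210 = -3284 cm⁻¹.
Tetrahedral e¹ t₂⁰ gives -0.6Δₜ = -0.6 × (4/9) × 8210 = -2189 cm⁻¹.
Subtracting, OSPE = -3284 − (-2189) = -1095 cm⁻¹.

-1095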